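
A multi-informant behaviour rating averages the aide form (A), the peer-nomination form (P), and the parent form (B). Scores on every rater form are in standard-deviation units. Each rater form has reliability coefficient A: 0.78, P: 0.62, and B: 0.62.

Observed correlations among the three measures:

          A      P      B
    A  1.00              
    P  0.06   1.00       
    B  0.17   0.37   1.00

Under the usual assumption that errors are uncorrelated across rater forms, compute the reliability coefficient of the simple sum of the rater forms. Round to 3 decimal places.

0.767

Var(A+P+B) = 3 + 2·[0.06 + 0.17 + 0.37] = 3 + 1.2 = 4.2.
Because errors are independent across components, Cov(Tᵢ,Tⱼ) = Cov(Xᵢ,Xⱼ); the off-diagonal part of the true-score variance is the same as above.
True-score variance = [0.78 + 0.62 + 0.62] + 1.2 = 2.02 + 1.2 = 3.22.
Reliability = 3.22 / 4.2 = 0.767.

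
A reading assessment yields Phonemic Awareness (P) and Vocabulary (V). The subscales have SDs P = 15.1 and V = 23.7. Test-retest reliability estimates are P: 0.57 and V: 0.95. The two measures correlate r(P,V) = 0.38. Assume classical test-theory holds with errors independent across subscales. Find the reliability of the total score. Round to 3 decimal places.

Var(P+V) = 15.1² + 23.7² + 2·[15.1·23.7·0.38] = 789.7 + 271.981 = 1061.68.
Under uncorrelated errors the observed covariances equal the true-score covariances, so only the own-variance terms attenuate.
True-score variance = [15.1²·0.57 + 23.7²·0.95] + 271.981 = 663.571 + 271.981 = 935.552.
Reliability = 935.552 / 1061.68 = 0.881.

0.881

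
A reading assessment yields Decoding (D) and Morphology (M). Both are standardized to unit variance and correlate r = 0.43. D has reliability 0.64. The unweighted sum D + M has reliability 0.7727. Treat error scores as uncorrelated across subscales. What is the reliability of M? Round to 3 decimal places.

Var(D+M) = 2 + 2·0.43 = 2.860.
True-score variance = ρ_D + ρ_M + 2·0.43, so 0.7727 = (0.64 + ρ_M + 0.86) / 2.860.
ρ_M = 0.7727·2.860 − 0.64 − 0.86 = 0.710.

0.710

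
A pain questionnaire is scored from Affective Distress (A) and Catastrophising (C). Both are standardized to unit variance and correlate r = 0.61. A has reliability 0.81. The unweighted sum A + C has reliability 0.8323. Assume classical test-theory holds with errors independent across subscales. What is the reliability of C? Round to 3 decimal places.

Var(A+C) = 2 + 2·0.61 = 3.220.
True-score variance = ρ_A + ρ_C + 2·0.61, so 0.8323 = (0.81 + ρ_C + 1.22) / 3.220.
ρ_C = 0.8323·3.220 − 0.81 − 1.22 = 0.650.

0.650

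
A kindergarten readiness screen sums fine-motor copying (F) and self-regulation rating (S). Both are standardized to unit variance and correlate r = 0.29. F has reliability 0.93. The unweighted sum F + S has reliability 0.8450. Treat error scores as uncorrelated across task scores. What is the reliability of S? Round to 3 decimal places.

Var(F+S) = 2 + 2·0.29 = 2.580.
True-score variance = ρ_F + ρ_S + 2·0.29, so 0.8450 = (0.93 + ρ_S + 0.58) / 2.580.
ρ_S = 0.8450·2.580 − 0.93 − 0.58 = 0.670.

0.670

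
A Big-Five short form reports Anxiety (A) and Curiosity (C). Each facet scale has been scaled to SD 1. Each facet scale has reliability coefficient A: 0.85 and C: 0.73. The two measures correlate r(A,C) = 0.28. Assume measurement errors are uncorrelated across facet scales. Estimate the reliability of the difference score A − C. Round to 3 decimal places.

0.708

Var(A−C) = 1 + 1 − 2·0.28 = 2 − 0.56 = 1.44.
Because errors are independent across components, Cov(Tᵢ,Tⱼ) = Cov(Xᵢ,Xⱼ); the off-diagonal part of the true-score variance is the same as above.
True-score variance = [0.85 + 0.73] − 0.56 = 1.58 − 0.56 = 1.02.
Reliability = 1.02 / 1.44 = 0.708.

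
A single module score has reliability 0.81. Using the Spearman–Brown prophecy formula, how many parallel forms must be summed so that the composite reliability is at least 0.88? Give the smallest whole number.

k ≥ ρ*(1−ρ₁)/(ρ₁(1−ρ*)) = 0.88·0.19 / (0.81·0.12) = 1.720.
Smallest integer k = 2.

2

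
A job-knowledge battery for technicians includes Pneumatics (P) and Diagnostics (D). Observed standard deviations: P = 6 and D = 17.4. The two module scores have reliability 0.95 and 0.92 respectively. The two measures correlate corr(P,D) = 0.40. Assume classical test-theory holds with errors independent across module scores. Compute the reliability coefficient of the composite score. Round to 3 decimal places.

Var(P+D) = 6² + 17.4² + 2·[6·17.4·0.40] = 338.76 + 83.52 = 422.28.
With uncorrelated errors the cross-covariances are all true-score covariance, so they carry over unchanged; only the diagonal terms shrink to ρᵢσᵢ².
True-score variance = [6²·0.95 + 17.4²·0.92] + 83.52 = 312.739 + 83.52 = 396.259.
Reliability = 396.259 / 422.28 = 0.938.

0.938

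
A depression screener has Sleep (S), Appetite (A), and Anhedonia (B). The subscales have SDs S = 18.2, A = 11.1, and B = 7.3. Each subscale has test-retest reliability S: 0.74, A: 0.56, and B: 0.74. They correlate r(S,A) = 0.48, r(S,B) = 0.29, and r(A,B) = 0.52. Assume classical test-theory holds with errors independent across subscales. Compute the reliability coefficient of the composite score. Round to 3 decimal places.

Var(S+A+B) = 18.2² + 11.1² + 7.3² + 2·[18.2·11.1·0.48 + 18.2·7.3·0.29 + 11.1·7.3·0.52] = 507.74 + 355.269 = 863.009.
Because errors are independent across components, Cov(Tᵢ,Tⱼ) = Cov(Xᵢ,Xⱼ); the off-diagonal part of the true-score variance is the same as above.
True-score variance = [18.2²·0.74 + 11.1²·0.56 + 7.3²·0.74] + 355.269 = 353.55 + 355.269 = 708.819.
Reliability = 708.819 / 863.009 = 0.821.

0.821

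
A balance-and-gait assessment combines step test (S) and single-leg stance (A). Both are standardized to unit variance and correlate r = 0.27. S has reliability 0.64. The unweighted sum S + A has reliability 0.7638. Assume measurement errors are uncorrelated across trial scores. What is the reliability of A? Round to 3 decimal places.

0.760

Var(S+A) = 2 + 2·0.27 = 2.540.
True-score variance = ρ_S + ρ_A + 2·0.27, so 0.7638 = (0.64 + ρ_A + 0.54) / 2.540.
ρ_A = 0.7638·2.540 − 0.64 − 0.54 = 0.760.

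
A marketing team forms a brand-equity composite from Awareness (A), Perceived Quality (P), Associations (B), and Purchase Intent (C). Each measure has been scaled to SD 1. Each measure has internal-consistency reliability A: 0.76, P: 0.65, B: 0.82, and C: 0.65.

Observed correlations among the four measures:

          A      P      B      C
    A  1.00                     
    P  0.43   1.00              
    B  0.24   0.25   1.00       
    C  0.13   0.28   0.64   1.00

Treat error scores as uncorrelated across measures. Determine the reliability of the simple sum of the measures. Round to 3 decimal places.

Var(A+P+B+C) = 4 + 2·[0.43 + 0.24 + 0.13 + 0.25 + 0.28 + 0.64] = 4 + 3.94 = 7.94.
Because errors are independent across components, Cov(Tᵢ,Tⱼ) = Cov(Xᵢ,Xⱼ); the off-diagonal part of the true-score variance is the same as above.
True-score variance = [0.76 + 0.65 + 0.82 + 0.65] + 3.94 = 2.88 + 3.94 = 6.82.
Reliability = 6.82 / 7.94 = 0.859.

0.859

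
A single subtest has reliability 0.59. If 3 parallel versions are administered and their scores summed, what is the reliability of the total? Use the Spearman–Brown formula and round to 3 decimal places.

ρ_k = kρ / (1 + (k−1)ρ) = 3·0.59 / (1 + 2·0.59) = 1.770 / 2.180 = 0.812.

0.812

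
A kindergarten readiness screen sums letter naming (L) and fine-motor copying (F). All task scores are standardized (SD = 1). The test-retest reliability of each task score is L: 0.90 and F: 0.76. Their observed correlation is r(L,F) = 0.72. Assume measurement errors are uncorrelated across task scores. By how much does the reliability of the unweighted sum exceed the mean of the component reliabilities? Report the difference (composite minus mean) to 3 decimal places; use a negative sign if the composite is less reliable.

Var(sum) = 2 + 1.44 = 3.44; true-score variance = 1.66 + 1.44 = 3.1; composite reliability = 0.9012.
Mean component reliability = 0.8300.
Difference = 0.9012 − 0.8300 = 0.071.

0.071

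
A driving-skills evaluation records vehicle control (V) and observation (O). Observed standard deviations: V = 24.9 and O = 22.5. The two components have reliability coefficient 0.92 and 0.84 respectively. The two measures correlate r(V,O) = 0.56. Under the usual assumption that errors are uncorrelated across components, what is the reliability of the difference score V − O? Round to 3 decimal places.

Var(V−O) = 24.9² + 22.5² − 2·24.9·22.5·0.56 = 1126.26 − 627.48 = 498.78.
Under uncorrelated errors the observed covariances equal the true-score covariances, so only the own-variance terms attenuate.
True-score variance = [24.9²·0.92 + 22.5²·0.84] − 627.48 = 995.659 − 627.48 = 368.179.
Reliability = 368.179 / 498.78 = 0.738.

0.738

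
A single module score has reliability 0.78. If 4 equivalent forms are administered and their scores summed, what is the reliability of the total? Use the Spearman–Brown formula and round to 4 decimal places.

0.9341

ρ_k = kρ / (1 + (k−1)ρ) = 4·0.78 / (1 + 3·0.78) = 3.120 / 3.340 = 0.9341.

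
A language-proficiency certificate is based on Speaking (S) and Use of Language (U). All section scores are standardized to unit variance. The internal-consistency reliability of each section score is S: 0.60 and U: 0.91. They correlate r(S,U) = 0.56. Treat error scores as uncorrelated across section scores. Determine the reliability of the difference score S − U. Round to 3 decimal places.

0.443

Var(S−U) = 1 + 1 − 2·0.56 = 2 − 1.12 = 0.88.
Under uncorrelated errors the observed covariances equal the true-score covariances, so only the own-variance terms attenuate.
True-score variance = [0.60 + 0.91] − 1.12 = 1.51 − 1.12 = 0.39.
Reliability = 0.39 / 0.88 = 0.443.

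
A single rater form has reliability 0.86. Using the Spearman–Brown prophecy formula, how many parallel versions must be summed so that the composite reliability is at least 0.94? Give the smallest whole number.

k ≥ ρ*(1−ρ₁)/(ρ₁(1−ρ*)) = 0.94·0.14 / (0.86·0.06) = 2.550.
Smallest integer k = 3.

3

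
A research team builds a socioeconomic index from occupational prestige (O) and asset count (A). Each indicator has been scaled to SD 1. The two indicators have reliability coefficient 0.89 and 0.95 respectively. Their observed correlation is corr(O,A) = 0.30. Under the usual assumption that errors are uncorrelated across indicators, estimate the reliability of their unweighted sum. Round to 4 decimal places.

Var(O+A) = 2 + 2·[0.30] = 2 + 0.6 = 2.6.
With uncorrelated errors the cross-covariances are all true-score covariance, so they carry over unchanged; only the diagonal terms shrink to ρᵢσᵢ².
True-score variance = [0.89 + 0.95] + 0.6 = 1.84 + 0.6 = 2.44.
Reliability = 2.44 / 2.6 = 0.9385.

0.9385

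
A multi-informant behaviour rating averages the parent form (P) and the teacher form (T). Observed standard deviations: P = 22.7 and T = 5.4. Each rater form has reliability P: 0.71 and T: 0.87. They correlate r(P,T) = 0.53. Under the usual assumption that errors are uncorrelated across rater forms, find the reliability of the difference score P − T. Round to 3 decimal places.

Var(P−T) = 22.7² + 5.4² − 2·22.7·5.4·0.53 = 544.45 − 129.935 = 414.515.
Because errors are independent across components, Cov(Tᵢ,Tⱼ) = Cov(Xᵢ,Xⱼ); the off-diagonal part of the true-score variance is the same as above.
True-score variance = [22.7²·0.71 + 5.4²·0.87] − 129.935 = 391.225 − 129.935 = 261.29.
Reliability = 261.29 / 414.515 = 0.630.

0.630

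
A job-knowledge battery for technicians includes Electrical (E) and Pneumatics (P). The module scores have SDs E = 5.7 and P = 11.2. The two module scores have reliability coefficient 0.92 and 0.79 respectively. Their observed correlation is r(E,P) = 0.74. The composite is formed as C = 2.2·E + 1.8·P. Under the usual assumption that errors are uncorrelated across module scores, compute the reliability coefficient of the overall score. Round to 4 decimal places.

Var(C) = 2.2²·5.7² + 1.8²·11.2² + 2·[3.96·5.7·11.2·0.74] = 563.677 + 374.153 = 937.831.
Under uncorrelated errors the observed covariances equal the true-score covariances, so only the own-variance terms attenuate.
True-score variance = [2.2²·5.7²·0.92 + 1.8²·11.2²·0.79] + 374.153 = 465.748 + 374.153 = 839.901.
Reliability = 839.901 / 937.831 = 0.8956.

0.8956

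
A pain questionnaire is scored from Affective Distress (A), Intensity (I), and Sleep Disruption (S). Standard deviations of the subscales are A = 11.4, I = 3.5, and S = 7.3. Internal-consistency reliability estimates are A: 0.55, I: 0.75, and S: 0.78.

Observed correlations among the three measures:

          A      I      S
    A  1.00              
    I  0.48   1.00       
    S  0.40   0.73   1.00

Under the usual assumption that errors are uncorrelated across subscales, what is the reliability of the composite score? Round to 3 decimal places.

Var(A+I+S) = 11.4² + 3.5² + 7.3² + 2·[11.4·3.5·0.48 + 11.4·7.3·0.40 + 3.5·7.3·0.73] = 195.5 + 142.183 = 337.683.
With uncorrelated errors the cross-covariances are all true-score covariance, so they carry over unchanged; only the diagonal terms shrink to ρᵢσᵢ².
True-score variance = [11.4²·0.55 + 3.5²·0.75 + 7.3²·0.78] + 142.183 = 122.232 + 142.183 = 264.415.
Reliability = 264.415 / 337.683 = 0.783.

0.783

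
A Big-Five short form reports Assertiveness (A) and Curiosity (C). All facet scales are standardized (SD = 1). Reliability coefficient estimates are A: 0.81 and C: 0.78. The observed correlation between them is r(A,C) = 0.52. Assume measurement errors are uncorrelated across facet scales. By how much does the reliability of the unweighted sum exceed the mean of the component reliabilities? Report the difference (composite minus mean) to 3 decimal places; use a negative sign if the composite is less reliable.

Var(sum) = 2 + 1.04 = 3.04; true-score variance = 1.59 + 1.04 = 2.63; composite reliability = 0.8651.
Mean component reliability = 0.7950.
Difference = 0.8651 − 0.7950 = 0.070.

0.070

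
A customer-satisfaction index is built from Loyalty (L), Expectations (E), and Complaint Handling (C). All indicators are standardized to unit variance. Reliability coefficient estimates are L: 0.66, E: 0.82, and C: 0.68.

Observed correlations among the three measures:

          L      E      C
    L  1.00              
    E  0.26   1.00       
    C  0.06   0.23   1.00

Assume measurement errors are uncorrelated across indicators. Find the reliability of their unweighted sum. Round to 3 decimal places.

Var(L+E+C) = 3 + 2·[0.26 + 0.06 + 0.23] = 3 + 1.1 = 4.1.
Under uncorrelated errors the observed covariances equal the true-score covariances, so only the own-variance terms attenuate.
True-score variance = [0.66 + 0.82 + 0.68] + 1.1 = 2.16 + 1.1 = 3.26.
Reliability = 3.26 / 4.1 = 0.795.

0.795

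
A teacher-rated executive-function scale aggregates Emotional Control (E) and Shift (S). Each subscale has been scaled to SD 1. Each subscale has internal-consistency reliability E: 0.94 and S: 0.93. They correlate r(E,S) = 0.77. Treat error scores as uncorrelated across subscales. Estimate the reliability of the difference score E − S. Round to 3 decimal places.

0.717

Var(E−S) = 1 + 1 − 2·0.77 = 2 − 1.54 = 0.46.
Because errors are independent across components, Cov(Tᵢ,Tⱼ) = Cov(Xᵢ,Xⱼ); the off-diagonal part of the true-score variance is the same as above.
True-score variance = [0.94 + 0.93] − 1.54 = 1.87 − 1.54 = 0.33.
Reliability = 0.33 / 0.46 = 0.717.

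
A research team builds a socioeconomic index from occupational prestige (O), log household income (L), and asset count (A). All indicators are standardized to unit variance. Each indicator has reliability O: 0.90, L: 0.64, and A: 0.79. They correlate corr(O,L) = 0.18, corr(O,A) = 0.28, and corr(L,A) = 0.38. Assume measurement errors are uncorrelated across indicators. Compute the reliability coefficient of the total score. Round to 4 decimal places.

Var(O+L+A) = 3 + 2·[0.18 + 0.28 + 0.38] = 3 + 1.68 = 4.68.
Under uncorrelated errors the observed covariances equal the true-score covariances, so only the own-variance terms attenuate.
True-score variance = [0.90 + 0.64 + 0.79] + 1.68 = 2.33 + 1.68 = 4.01.
Reliability = 4.01 / 4.68 = 0.8568.

0.8568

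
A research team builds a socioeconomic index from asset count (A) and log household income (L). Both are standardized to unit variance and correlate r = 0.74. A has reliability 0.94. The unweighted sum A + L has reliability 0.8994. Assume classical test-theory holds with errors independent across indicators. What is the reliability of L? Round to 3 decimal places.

Var(A+L) = 2 + 2·0.74 = 3.480.
True-score variance = ρ_A + ρ_L + 2·0.74, so 0.8994 = (0.94 + ρ_L + 1.48) / 3.480.
ρ_L = 0.8994·3.480 − 0.94 − 1.48 = 0.710.

0.710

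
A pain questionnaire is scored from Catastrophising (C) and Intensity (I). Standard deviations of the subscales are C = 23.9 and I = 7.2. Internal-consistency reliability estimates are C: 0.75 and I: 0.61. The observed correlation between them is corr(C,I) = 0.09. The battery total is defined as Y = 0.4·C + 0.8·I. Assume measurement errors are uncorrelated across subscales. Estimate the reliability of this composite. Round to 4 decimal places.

Var(Y) = 0.4²·23.9² + 0.8²·7.2² + 2·[0.32·23.9·7.2·0.09] = 124.571 + 9.91181 = 134.483.
With uncorrelated errors the cross-covariances are all true-score covariance, so they carry over unchanged; only the diagonal terms shrink to ρᵢσᵢ².
True-score variance = [0.4²·23.9²·0.75 + 0.8²·7.2²·0.61] + 9.91181 = 88.7835 + 9.91181 = 98.6953.
Reliability = 98.6953 / 134.483 = 0.7339.

0.7339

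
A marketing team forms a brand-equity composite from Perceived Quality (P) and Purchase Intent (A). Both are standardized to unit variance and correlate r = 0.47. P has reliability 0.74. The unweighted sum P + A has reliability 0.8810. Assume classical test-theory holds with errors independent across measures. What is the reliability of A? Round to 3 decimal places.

Var(P+A) = 2 + 2·0.47 = 2.940.
True-score variance = ρ_P + ρ_A + 2·0.47, so 0.8810 = (0.74 + ρ_A + 0.94) / 2.940.
ρ_A = 0.8810·2.940 − 0.74 − 0.94 = 0.910.

0.910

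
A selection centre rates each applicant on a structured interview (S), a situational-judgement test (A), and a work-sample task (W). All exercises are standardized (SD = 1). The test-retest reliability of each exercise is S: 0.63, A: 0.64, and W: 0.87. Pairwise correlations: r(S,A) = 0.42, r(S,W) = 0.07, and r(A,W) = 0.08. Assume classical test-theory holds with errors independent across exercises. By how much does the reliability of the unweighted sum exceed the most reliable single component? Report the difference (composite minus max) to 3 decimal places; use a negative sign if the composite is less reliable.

-0.078

Var(sum) = 3 + 1.14 = 4.14; true-score variance = 2.14 + 1.14 = 3.28; composite reliability = 0.7923.
Max component reliability = 0.8700.
Difference = 0.7923 − 0.8700 = -0.078.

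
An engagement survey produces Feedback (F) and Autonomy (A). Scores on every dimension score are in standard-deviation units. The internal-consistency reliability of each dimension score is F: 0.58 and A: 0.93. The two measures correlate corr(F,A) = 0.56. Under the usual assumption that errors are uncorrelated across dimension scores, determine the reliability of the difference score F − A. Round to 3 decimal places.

0.443

Var(F−A) = 1 + 1 − 2·0.56 = 2 − 1.12 = 0.88.
Because errors are independent across components, Cov(Tᵢ,Tⱼ) = Cov(Xᵢ,Xⱼ); the off-diagonal part of the true-score variance is the same as above.
True-score variance = [0.58 + 0.93] − 1.12 = 1.51 − 1.12 = 0.39.
Reliability = 0.39 / 0.88 = 0.443.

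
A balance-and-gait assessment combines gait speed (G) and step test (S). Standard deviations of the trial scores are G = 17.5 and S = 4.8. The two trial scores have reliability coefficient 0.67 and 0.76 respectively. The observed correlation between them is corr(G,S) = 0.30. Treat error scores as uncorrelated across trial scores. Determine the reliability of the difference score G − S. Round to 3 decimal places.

Var(G−S) = 17.5² + 4.8² − 2·17.5·4.8·0.30 = 329.29 − 50.4 = 278.89.
Because errors are independent across components, Cov(Tᵢ,Tⱼ) = Cov(Xᵢ,Xⱼ); the off-diagonal part of the true-score variance is the same as above.
True-score variance = [17.5²·0.67 + 4.8²·0.76] − 50.4 = 222.698 − 50.4 = 172.298.
Reliability = 172.298 / 278.89 = 0.618.

0.618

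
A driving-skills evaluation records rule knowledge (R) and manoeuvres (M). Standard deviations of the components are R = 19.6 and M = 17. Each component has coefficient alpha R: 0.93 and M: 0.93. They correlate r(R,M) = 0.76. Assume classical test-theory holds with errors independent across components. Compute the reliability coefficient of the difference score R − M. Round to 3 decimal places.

Var(R−M) = 19.6² + 17² − 2·19.6·17·0.76 = 673.16 − 506.464 = 166.696.
With uncorrelated errors the cross-covariances are all true-score covariance, so they carry over unchanged; only the diagonal terms shrink to ρᵢσᵢ².
True-score variance = [19.6²·0.93 + 17²·0.93] − 506.464 = 626.039 − 506.464 = 119.575.
Reliability = 119.575 / 166.696 = 0.717.

0.717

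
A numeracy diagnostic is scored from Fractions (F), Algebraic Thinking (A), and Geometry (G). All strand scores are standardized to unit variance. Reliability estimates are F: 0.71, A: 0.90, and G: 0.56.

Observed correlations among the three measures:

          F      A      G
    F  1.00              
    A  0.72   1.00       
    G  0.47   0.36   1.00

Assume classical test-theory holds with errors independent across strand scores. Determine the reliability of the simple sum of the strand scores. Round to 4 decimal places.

Var(F+A+G) = 3 + 2·[0.72 + 0.47 + 0.36] = 3 + 3.1 = 6.1.
With uncorrelated errors the cross-covariances are all true-score covariance, so they carry over unchanged; only the diagonal terms shrink to ρᵢσᵢ².
True-score variance = [0.71 + 0.90 + 0.56] + 3.1 = 2.17 + 3.1 = 5.27.
Reliability = 5.27 / 6.1 = 0.8639.

0.8639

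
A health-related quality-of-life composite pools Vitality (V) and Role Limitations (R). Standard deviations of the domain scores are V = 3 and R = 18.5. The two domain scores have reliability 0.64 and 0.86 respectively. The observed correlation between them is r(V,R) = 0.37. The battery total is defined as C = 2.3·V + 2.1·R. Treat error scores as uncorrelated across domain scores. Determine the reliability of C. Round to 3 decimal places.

Var(C) = 2.3²·3² + 2.1²·18.5² + 2·[4.83·3·18.5·0.37] = 1556.93 + 198.368 = 1755.3.
Under uncorrelated errors the observed covariances equal the true-score covariances, so only the own-variance terms attenuate.
True-score variance = [2.3²·3²·0.64 + 2.1²·18.5²·0.86] + 198.368 = 1328.49 + 198.368 = 1526.86.
Reliability = 1526.86 / 1755.3 = 0.870.

0.870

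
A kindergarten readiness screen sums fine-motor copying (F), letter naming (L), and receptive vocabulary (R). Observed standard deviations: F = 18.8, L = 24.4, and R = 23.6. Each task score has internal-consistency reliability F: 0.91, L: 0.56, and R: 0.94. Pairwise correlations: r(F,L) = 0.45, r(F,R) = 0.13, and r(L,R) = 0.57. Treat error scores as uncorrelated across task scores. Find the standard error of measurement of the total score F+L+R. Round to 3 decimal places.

Var(total) = 1505.76 + 1184.66 = 2690.42.
True-score variance = 1178.57 + 1184.66 = 2363.24, so reliability = 0.8784.
Error variance = 2690.42 − 2363.24 = 327.186; SEM = √327.186 = 18.088.

18.088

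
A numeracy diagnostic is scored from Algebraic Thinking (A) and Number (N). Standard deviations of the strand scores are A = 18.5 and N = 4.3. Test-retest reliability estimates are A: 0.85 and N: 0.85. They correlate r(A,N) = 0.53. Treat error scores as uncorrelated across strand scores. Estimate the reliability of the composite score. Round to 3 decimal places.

0.878

Var(A+N) = 18.5² + 4.3² + 2·[18.5·4.3·0.53] = 360.74 + 84.323 = 445.063.
With uncorrelated errors the cross-covariances are all true-score covariance, so they carry over unchanged; only the diagonal terms shrink to ρᵢσᵢ².
True-score variance = [18.5²·0.85 + 4.3²·0.85] + 84.323 = 306.629 + 84.323 = 390.952.
Reliability = 390.952 / 445.063 = 0.878.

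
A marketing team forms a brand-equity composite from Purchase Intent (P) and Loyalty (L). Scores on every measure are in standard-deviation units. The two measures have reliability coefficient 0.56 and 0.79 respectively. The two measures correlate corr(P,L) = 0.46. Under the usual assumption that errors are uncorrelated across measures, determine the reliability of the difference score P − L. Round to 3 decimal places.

Var(P−L) = 1 + 1 − 2·0.46 = 2 − 0.92 = 1.08.
With uncorrelated errors the cross-covariances are all true-score covariance, so they carry over unchanged; only the diagonal terms shrink to ρᵢσᵢ².
True-score variance = [0.56 + 0.79] − 0.92 = 1.35 − 0.92 = 0.43.
Reliability = 0.43 / 1.08 = 0.398.

0.398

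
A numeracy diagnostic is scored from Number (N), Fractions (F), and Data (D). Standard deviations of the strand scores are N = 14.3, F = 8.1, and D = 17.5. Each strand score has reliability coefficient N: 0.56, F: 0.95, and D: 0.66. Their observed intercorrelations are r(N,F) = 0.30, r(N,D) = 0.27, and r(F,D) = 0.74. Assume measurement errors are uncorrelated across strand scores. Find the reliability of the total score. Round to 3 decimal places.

0.801

Var(N+F+D) = 14.3² + 8.1² + 17.5² + 2·[14.3·8.1·0.30 + 14.3·17.5·0.27 + 8.1·17.5·0.74] = 576.35 + 414.423 = 990.773.
Under uncorrelated errors the observed covariances equal the true-score covariances, so only the own-variance terms attenuate.
True-score variance = [14.3²·0.56 + 8.1²·0.95 + 17.5²·0.66] + 414.423 = 378.969 + 414.423 = 793.392.
Reliability = 793.392 / 990.773 = 0.801.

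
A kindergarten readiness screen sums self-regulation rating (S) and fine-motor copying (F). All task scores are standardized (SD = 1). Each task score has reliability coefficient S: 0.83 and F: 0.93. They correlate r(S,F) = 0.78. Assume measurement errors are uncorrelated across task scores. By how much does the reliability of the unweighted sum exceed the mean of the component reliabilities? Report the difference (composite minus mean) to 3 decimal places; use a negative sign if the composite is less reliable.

0.053

Var(sum) = 2 + 1.56 = 3.56; true-score variance = 1.76 + 1.56 = 3.32; composite reliability = 0.9326.
Mean component reliability = 0.8800.
Difference = 0.9326 − 0.8800 = 0.053.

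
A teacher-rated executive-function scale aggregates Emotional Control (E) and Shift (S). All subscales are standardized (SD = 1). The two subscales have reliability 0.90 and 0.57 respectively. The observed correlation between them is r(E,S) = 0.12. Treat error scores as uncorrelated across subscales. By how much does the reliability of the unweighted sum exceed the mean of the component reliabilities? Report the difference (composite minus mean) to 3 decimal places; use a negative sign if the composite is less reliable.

0.028

Var(sum) = 2 + 0.24 = 2.24; true-score variance = 1.47 + 0.24 = 1.71; composite reliability = 0.7634.
Mean component reliability = 0.7350.
Difference = 0.7634 − 0.7350 = 0.028.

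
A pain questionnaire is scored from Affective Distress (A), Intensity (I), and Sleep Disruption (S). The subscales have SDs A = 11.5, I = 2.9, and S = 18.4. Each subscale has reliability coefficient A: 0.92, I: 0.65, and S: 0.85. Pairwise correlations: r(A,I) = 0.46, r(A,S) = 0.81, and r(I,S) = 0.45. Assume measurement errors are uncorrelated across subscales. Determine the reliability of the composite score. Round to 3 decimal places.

0.929

Var(A+I+S) = 11.5² + 2.9² + 18.4² + 2·[11.5·2.9·0.46 + 11.5·18.4·0.81 + 2.9·18.4·0.45] = 479.22 + 421.498 = 900.718.
Because errors are independent across components, Cov(Tᵢ,Tⱼ) = Cov(Xᵢ,Xⱼ); the off-diagonal part of the true-score variance is the same as above.
True-score variance = [11.5²·0.92 + 2.9²·0.65 + 18.4²·0.85] + 421.498 = 414.912 + 421.498 = 836.41.
Reliability = 836.41 / 900.718 = 0.929.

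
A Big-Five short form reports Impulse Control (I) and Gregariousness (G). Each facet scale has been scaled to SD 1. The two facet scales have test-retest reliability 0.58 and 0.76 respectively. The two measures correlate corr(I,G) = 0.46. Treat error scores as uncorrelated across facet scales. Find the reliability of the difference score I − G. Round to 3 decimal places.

0.389

Var(I−G) = 1 + 1 − 2·0.46 = 2 − 0.92 = 1.08.
Because errors are independent across components, Cov(Tᵢ,Tⱼ) = Cov(Xᵢ,Xⱼ); the off-diagonal part of the true-score variance is the same as above.
True-score variance = [0.58 + 0.76] − 0.92 = 1.34 − 0.92 = 0.42.
Reliability = 0.42 / 1.08 = 0.389.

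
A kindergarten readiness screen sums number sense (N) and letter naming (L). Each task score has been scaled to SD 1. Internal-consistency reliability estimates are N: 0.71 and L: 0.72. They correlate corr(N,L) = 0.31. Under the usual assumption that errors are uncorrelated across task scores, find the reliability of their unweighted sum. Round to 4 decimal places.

0.7824

Var(N+L) = 2 + 2·[0.31] = 2 + 0.62 = 2.62.
Because errors are independent across components, Cov(Tᵢ,Tⱼ) = Cov(Xᵢ,Xⱼ); the off-diagonal part of the true-score variance is the same as above.
True-score variance = [0.71 + 0.72] + 0.62 = 1.43 + 0.62 = 2.05.
Reliability = 2.05 / 2.62 = 0.7824.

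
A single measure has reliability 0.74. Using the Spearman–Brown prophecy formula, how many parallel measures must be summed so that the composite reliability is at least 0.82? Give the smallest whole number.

2

k ≥ ρ*(1−ρ₁)/(ρ₁(1−ρ*)) = 0.82·0.26 / (0.74·0.18) = 1.601.
Smallest integer k = 2.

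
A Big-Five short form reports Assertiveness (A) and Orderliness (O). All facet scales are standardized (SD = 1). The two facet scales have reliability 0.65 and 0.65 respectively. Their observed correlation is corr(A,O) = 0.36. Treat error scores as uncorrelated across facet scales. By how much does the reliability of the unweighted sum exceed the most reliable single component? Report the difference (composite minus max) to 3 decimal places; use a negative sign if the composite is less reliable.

0.093

Var(sum) = 2 + 0.72 = 2.72; true-score variance = 1.3 + 0.72 = 2.02; composite reliability = 0.7426.
Max component reliability = 0.6500.
Difference = 0.7426 − 0.6500 = 0.093.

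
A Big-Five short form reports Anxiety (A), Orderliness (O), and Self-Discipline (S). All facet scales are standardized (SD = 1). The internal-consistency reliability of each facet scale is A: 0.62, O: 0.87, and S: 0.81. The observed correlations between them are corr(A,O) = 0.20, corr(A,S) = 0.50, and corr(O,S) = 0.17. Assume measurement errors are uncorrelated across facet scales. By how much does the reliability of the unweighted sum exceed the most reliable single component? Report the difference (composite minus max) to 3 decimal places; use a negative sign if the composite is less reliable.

-0.018

Var(sum) = 3 + 1.74 = 4.74; true-score variance = 2.3 + 1.74 = 4.04; composite reliability = 0.8523.
Max component reliability = 0.8700.
Difference = 0.8523 − 0.8700 = -0.018.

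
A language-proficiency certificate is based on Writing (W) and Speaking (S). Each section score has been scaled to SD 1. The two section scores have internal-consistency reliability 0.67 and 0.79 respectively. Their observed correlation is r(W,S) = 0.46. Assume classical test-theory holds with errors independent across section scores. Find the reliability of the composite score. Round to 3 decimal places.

0.815

Var(W+S) = 2 + 2·[0.46] = 2 + 0.92 = 2.92.
With uncorrelated errors the cross-covariances are all true-score covariance, so they carry over unchanged; only the diagonal terms shrink to ρᵢσᵢ².
True-score variance = [0.67 + 0.79] + 0.92 = 1.46 + 0.92 = 2.38.
Reliability = 2.38 / 2.92 = 0.815.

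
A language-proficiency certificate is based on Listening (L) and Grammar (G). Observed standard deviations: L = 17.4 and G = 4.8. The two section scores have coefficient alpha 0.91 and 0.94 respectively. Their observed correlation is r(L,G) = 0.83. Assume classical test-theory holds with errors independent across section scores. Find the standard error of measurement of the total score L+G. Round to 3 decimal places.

Var(total) = 325.8 + 138.643 = 464.443.
True-score variance = 297.169 + 138.643 = 435.812, so reliability = 0.9384.
Error variance = 464.443 − 435.812 = 28.6308; SEM = √28.6308 = 5.351.

5.351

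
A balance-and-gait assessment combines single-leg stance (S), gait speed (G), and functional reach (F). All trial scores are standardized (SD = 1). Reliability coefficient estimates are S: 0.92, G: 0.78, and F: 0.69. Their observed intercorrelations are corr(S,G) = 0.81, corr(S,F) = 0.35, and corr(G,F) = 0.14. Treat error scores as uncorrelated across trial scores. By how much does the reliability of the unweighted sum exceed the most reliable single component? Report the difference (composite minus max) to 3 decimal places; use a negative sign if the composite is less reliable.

Var(sum) = 3 + 2.6 = 5.6; true-score variance = 2.39 + 2.6 = 4.99; composite reliability = 0.8911.
Max component reliability = 0.9200.
Difference = 0.8911 − 0.9200 = -0.029.

-0.029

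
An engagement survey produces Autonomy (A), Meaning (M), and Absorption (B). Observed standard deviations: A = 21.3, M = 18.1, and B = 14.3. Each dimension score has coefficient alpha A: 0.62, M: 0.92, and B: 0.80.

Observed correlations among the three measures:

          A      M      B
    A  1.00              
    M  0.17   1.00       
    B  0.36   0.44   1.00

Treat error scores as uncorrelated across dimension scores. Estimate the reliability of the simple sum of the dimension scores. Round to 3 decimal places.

Var(A+M+B) = 21.3² + 18.1² + 14.3² + 2·[21.3·18.1·0.17 + 21.3·14.3·0.36 + 18.1·14.3·0.44] = 985.79 + 578.155 = 1563.95.
With uncorrelated errors the cross-covariances are all true-score covariance, so they carry over unchanged; only the diagonal terms shrink to ρᵢσᵢ².
True-score variance = [21.3²·0.62 + 18.1²·0.92 + 14.3²·0.80] + 578.155 = 746.281 + 578.155 = 1324.44.
Reliability = 1324.44 / 1563.95 = 0.847.

0.847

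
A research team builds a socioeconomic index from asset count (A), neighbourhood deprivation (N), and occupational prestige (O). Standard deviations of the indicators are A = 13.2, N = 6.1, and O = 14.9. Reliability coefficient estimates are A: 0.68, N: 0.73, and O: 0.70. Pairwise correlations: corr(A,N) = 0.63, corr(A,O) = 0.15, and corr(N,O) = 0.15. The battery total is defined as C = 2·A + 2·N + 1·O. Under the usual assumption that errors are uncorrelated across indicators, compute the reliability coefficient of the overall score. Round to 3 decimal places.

0.800

Var(C) = 2²·13.2² + 2²·6.1² + 14.9² + 2·[4·13.2·6.1·0.63 + 2·13.2·14.9·0.15 + 2·6.1·14.9·0.15] = 1067.81 + 578.363 = 1646.17.
Because errors are independent across components, Cov(Tᵢ,Tⱼ) = Cov(Xᵢ,Xⱼ); the off-diagonal part of the true-score variance is the same as above.
True-score variance = [2²·13.2²·0.68 + 2²·6.1²·0.73 + 14.9²·0.70] + 578.363 = 737.993 + 578.363 = 1316.36.
Reliability = 1316.36 / 1646.17 = 0.800.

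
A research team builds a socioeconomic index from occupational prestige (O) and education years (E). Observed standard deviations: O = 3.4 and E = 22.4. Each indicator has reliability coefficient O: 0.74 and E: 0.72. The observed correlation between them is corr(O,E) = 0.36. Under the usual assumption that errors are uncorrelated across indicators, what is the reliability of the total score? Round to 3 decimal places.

0.747

Var(O+E) = 3.4² + 22.4² + 2·[3.4·22.4·0.36] = 513.32 + 54.8352 = 568.155.
Under uncorrelated errors the observed covariances equal the true-score covariances, so only the own-variance terms attenuate.
True-score variance = [3.4²·0.74 + 22.4²·0.72] + 54.8352 = 369.822 + 54.8352 = 424.657.
Reliability = 424.657 / 568.155 = 0.747.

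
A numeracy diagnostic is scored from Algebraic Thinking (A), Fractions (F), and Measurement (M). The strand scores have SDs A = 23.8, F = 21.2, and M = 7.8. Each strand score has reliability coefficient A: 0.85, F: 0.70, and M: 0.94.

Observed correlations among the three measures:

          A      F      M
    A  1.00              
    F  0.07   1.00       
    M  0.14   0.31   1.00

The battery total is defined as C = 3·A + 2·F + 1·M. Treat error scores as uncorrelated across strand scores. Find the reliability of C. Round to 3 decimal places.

Var(C) = 3²·23.8² + 2²·21.2² + 7.8² + 2·[6·23.8·21.2·0.07 + 3·23.8·7.8·0.14 + 2·21.2·7.8·0.31] = 6956.56 + 784.814 = 7741.37.
Because errors are independent across components, Cov(Tᵢ,Tⱼ) = Cov(Xᵢ,Xⱼ); the off-diagonal part of the true-score variance is the same as above.
True-score variance = [3²·23.8²·0.85 + 2²·21.2²·0.70 + 7.8²·0.94] + 784.814 = 5648.89 + 784.814 = 6433.7.
Reliability = 6433.7 / 7741.37 = 0.831.

0.831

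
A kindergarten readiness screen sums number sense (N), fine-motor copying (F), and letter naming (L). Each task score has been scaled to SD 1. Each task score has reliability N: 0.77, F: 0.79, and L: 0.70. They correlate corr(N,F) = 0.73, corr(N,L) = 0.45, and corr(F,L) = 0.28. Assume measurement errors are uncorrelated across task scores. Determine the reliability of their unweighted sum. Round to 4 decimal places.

0.8750

Var(N+F+L) = 3 + 2·[0.73 + 0.45 + 0.28] = 3 + 2.92 = 5.92.
With uncorrelated errors the cross-covariances are all true-score covariance, so they carry over unchanged; only the diagonal terms shrink to ρᵢσᵢ².
True-score variance = [0.77 + 0.79 + 0.70] + 2.92 = 2.26 + 2.92 = 5.18.
Reliability = 5.18 / 5.92 = 0.8750.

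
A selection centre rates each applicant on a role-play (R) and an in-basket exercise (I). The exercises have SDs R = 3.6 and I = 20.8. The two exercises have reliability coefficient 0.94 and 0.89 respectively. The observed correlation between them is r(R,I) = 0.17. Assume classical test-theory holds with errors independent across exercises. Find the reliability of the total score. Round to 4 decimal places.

Var(R+I) = 3.6² + 20.8² + 2·[3.6·20.8·0.17] = 445.6 + 25.4592 = 471.059.
Because errors are independent across components, Cov(Tᵢ,Tⱼ) = Cov(Xᵢ,Xⱼ); the off-diagonal part of the true-score variance is the same as above.
True-score variance = [3.6²·0.94 + 20.8²·0.89] + 25.4592 = 397.232 + 25.4592 = 422.691.
Reliability = 422.691 / 471.059 = 0.8973.

0.8973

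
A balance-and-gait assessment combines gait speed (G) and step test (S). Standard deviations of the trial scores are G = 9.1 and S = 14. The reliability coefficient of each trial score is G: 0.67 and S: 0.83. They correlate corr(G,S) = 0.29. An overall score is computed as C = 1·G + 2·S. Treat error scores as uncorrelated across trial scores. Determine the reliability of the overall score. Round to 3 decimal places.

0.842

Var(C) = 9.1² + 2²·14² + 2·[2·9.1·14·0.29] = 866.81 + 147.784 = 1014.59.
With uncorrelated errors the cross-covariances are all true-score covariance, so they carry over unchanged; only the diagonal terms shrink to ρᵢσᵢ².
True-score variance = [9.1²·0.67 + 2²·14²·0.83] + 147.784 = 706.203 + 147.784 = 853.987.
Reliability = 853.987 / 1014.59 = 0.842.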